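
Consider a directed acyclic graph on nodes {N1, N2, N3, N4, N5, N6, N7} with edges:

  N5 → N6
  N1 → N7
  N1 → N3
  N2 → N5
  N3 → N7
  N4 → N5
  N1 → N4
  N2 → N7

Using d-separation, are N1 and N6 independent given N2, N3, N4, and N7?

Yes

We examine all 3 paths between N1 and N6:
Path 1: N1 → N4 → N5 → N6
  N4 is a chain here and N4 is conditioned on, so the path is blocked at N4.
Path 2: N1 → N3 → N7 ← N2 → N5 → N6
  N3 is a chain here and N3 is conditioned on, so the path is blocked at N3.
Path 3: N1 → N7 ← N2 → N5 → N6
  N2 is a fork here and N2 is conditioned on, so the path is blocked at N2.
All paths are blocked; N1 ⊥ N6 | {N2, N3, N4, N7} holds.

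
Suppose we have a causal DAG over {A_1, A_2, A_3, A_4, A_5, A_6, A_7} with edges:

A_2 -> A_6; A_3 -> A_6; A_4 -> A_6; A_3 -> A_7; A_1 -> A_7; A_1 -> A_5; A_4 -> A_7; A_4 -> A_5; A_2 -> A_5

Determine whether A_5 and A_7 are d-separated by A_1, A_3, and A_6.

No

We examine all 5 paths between A_5 and A_7:
Path 1: A_5 ← A_2 → A_6 ← A_3 → A_7
  A_3 is a fork here and A_3 is conditioned on, so the path is blocked at A_3.
Path 2: A_5 ← A_2 → A_6 ← A_4 → A_7
  A_2 is a fork and A_2 is not conditioned on; A_6 is a collider and A_6 is conditioned on, which opens it; A_4 is a fork and A_4 is not conditioned on — no node blocks this path, so it is active.
Path 3: A_5 ← A_4 → A_6 ← A_3 → A_7
  A_3 is a fork here and A_3 is conditioned on, so the path is blocked at A_3.
Path 4: A_5 ← A_4 → A_7
  A_4 is a fork and A_4 is not conditioned on — no node blocks this path, so it is active.
Path 5: A_5 ← A_1 → A_7
  A_1 is a fork here and A_1 is conditioned on, so the path is blocked at A_1.
Because an active path exists, A_5 and A_7 are not d-separated.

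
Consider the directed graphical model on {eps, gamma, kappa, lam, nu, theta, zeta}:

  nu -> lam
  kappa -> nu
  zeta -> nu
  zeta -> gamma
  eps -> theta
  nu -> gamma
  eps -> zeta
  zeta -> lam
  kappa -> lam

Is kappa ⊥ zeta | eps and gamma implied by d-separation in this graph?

No — kappa and zeta are not d-separated given {eps, gamma}.

There are 6 undirected paths between kappa and zeta; checking each against the conditioning set {eps, gamma}:
Path 1: kappa → lam ← zeta
  lam is a collider here and neither lam nor any of its descendants is conditioned on, so the collider stays closed — the path is blocked at lam.
Path 2: kappa → lam ← nu → gamma ← zeta
  lam is a collider here and neither lam nor any of its descendants is conditioned on, so the collider stays closed — the path is blocked at lam.
Path 3: kappa → lam ← nu ← zeta
  lam is a collider here and neither lam nor any of its descendants is conditioned on, so the collider stays closed — the path is blocked at lam.
Path 4: kappa → nu → lam ← zeta
  lam is a collider here and neither lam nor any of its descendants is conditioned on, so the collider stays closed — the path is blocked at lam.
Path 5: kappa → nu → gamma ← zeta
  nu is a chain and nu is not conditioned on; gamma is a collider and gamma is conditioned on, which opens it — no node blocks this path, so it is active.
Path 6: kappa → nu ← zeta
  nu is a collider and its descendant gamma is conditioned on, which opens it — no node blocks this path, so it is active.
At least one path is unblocked, so d-separation fails.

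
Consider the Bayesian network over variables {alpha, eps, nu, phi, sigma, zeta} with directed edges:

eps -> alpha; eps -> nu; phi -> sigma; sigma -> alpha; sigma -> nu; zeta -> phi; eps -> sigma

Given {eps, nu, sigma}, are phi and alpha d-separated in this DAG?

We examine all 3 paths between phi and alpha:
Path 1: phi → sigma → nu ← eps → alpha
  sigma is a chain here and sigma is conditioned on, so the path is blocked at sigma.
Path 2: phi → sigma → alpha
  sigma is a chain here and sigma is conditioned on, so the path is blocked at sigma.
Path 3: phi → sigma ← eps → alpha
  eps is a fork here and eps is conditioned on, so the path is blocked at eps.
Since every path is blocked, d-separation holds.

Yes — phi and alpha are d-separated given {eps, nu, sigma}.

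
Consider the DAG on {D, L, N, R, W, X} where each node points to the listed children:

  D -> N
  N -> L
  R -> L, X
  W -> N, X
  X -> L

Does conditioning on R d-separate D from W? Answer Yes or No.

We examine all 3 paths between D and W:
Path 1: D → N ← W
  N is a collider here and neither N nor any of its descendants is conditioned on, so the collider stays closed — the path is blocked at N.
Path 2: D → N → L ← X ← W
  L is a collider here and neither L nor any of its descendants is conditioned on, so the collider stays closed — the path is blocked at L.
Path 3: D → N → L ← R → X ← W
  L is a collider here and neither L nor any of its descendants is conditioned on, so the collider stays closed — the path is blocked at L.
Every path is blocked, so D and W are d-separated given {R}.

Yes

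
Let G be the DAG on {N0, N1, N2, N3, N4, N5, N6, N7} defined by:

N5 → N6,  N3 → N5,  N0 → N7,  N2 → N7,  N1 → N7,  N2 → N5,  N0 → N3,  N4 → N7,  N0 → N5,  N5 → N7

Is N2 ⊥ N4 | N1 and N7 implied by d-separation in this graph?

We examine all 4 paths between N2 and N4:
Path 1: N2 → N5 ← N3 ← N0 → N7 ← N4
  N5 is a collider and its descendant N7 is conditioned on, which opens it; N3 is a chain and N3 is not conditioned on; N0 is a fork and N0 is not conditioned on; N7 is a collider and N7 is conditioned on, which opens it — no node blocks this path, so it is active.
Path 2: N2 → N5 ← N0 → N7 ← N4
  N5 is a collider and its descendant N7 is conditioned on, which opens it; N0 is a fork and N0 is not conditioned on; N7 is a collider and N7 is conditioned on, which opens it — no node blocks this path, so it is active.
Path 3: N2 → N5 → N7 ← N4
  N5 is a chain and N5 is not conditioned on; N7 is a collider and N7 is conditioned on, which opens it — no node blocks this path, so it is active.
Path 4: N2 → N7 ← N4
  N7 is a collider and N7 is conditioned on, which opens it — no node blocks this path, so it is active.
Because an active path exists, N2 and N4 are not d-separated.

No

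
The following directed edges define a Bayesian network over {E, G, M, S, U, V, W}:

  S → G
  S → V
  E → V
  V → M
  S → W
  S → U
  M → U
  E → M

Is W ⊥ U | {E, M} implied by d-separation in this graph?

No — W and U are not d-separated given {E, M}.

3 paths connect W and U; each must be blocked for d-separation to hold:
Path 1: W ← S → U
  S is a fork and S is not conditioned on — no node blocks this path, so it is active.
Path 2: W ← S → V → M → U
  M is a chain here and M is conditioned on, so the path is blocked at M.
Path 3: W ← S → V ← E → M → U
  E is a fork here and E is conditioned on, so the path is blocked at E.
Since the path W ← S → U is active, W and U are not d-separated given {E, M}.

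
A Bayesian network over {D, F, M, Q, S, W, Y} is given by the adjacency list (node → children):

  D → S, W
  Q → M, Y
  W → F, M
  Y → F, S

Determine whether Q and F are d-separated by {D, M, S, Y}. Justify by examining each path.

No

4 paths connect Q and F; each must be blocked for d-separation to hold:
Path 1: Q → Y → S ← D → W → F
  Y is a chain here and Y is conditioned on, so the path is blocked at Y.
Path 2: Q → Y → F
  Y is a chain here and Y is conditioned on, so the path is blocked at Y.
Path 3: Q → M ← W ← D → S ← Y → F
  D is a fork here and D is conditioned on, so the path is blocked at D.
Path 4: Q → M ← W → F
  M is a collider and M is conditioned on, which opens it; W is a fork and W is not conditioned on — no node blocks this path, so it is active.
At least one path is unblocked, so d-separation fails.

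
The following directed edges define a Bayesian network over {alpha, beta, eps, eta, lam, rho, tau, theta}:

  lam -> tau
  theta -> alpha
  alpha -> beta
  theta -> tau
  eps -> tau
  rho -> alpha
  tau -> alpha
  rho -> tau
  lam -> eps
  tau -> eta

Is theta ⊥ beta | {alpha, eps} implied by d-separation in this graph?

Yes

There are 3 undirected paths between theta and beta; checking each against the conditioning set {alpha, eps}:
Path 1: theta → tau → alpha → beta
  alpha is a chain here and alpha is conditioned on, so the path is blocked at alpha.
Path 2: theta → tau ← rho → alpha → beta
  alpha is a chain here and alpha is conditioned on, so the path is blocked at alpha.
Path 3: theta → alpha → beta
  alpha is a chain here and alpha is conditioned on, so the path is blocked at alpha.
Every path is blocked, so theta and beta are d-separated given {alpha, eps}.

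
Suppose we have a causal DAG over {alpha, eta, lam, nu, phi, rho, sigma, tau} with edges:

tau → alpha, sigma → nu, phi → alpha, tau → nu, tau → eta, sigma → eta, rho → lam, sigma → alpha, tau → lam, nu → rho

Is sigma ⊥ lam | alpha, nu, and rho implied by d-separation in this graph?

No

There are 6 undirected paths between sigma and lam; checking each against the conditioning set {alpha, nu, rho}:
Path 1: sigma → nu → rho → lam
  nu is a chain here and nu is conditioned on, so the path is blocked at nu.
Path 2: sigma → nu ← tau → lam
  nu is a collider and nu is conditioned on, which opens it; tau is a fork and tau is not conditioned on — no node blocks this path, so it is active.
Path 3: sigma → eta ← tau → nu → rho → lam
  eta is a collider here and neither eta nor any of its descendants is conditioned on, so the collider stays closed — the path is blocked at eta.
Path 4: sigma → eta ← tau → lam
  eta is a collider here and neither eta nor any of its descendants is conditioned on, so the collider stays closed — the path is blocked at eta.
Path 5: sigma → alpha ← tau → nu → rho → lam
  nu is a chain here and nu is conditioned on, so the path is blocked at nu.
Path 6: sigma → alpha ← tau → lam
  alpha is a collider and alpha is conditioned on, which opens it; tau is a fork and tau is not conditioned on — no node blocks this path, so it is active.
At least one path is unblocked, so d-separation fails.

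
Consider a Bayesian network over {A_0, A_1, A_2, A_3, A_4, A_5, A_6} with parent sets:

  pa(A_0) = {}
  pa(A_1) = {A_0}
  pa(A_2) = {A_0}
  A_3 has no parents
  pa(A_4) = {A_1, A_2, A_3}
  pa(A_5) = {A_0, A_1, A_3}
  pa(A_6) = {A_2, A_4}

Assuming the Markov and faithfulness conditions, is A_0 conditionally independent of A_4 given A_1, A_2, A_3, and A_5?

We examine all 6 paths between A_0 and A_4:
  1. A_0 → A_2 → A_4 — A_2:chain[blocks] ⇒ blocked
  2. A_0 → A_2 → A_6 ← A_4 — A_2:chain[blocks]; A_6:collider[blocks] ⇒ blocked
  3. A_0 → A_1 → A_4 — A_1:chain[blocks] ⇒ blocked
  4. A_0 → A_1 → A_5 ← A_3 → A_4 — A_1:chain[blocks]; A_5:collider[open]; A_3:fork[blocks] ⇒ blocked
  5. A_0 → A_5 ← A_3 → A_4 — A_5:collider[open]; A_3:fork[blocks] ⇒ blocked
  6. A_0 → A_5 ← A_1 → A_4 — A_5:collider[open]; A_1:fork[blocks] ⇒ blocked
Every path is blocked, so A_0 and A_4 are d-separated given {A_1, A_2, A_3, A_5}.

Yes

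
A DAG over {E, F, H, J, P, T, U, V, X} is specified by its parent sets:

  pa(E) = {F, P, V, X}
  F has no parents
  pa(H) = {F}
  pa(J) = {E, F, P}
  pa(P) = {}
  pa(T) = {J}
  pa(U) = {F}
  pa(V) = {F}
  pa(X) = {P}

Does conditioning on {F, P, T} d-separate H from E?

Yes

5 paths connect H and E; each must be blocked for d-separation to hold:
Path 1: H ← F → J ← E
  F is a fork here and F is conditioned on, so the path is blocked at F.
Path 2: H ← F → J ← P → E
  F is a fork here and F is conditioned on, so the path is blocked at F.
Path 3: H ← F → J ← P → X → E
  F is a fork here and F is conditioned on, so the path is blocked at F.
Path 4: H ← F → V → E
  F is a fork here and F is conditioned on, so the path is blocked at F.
Path 5: H ← F → E
  F is a fork here and F is conditioned on, so the path is blocked at F.
Since every path is blocked, d-separation holds.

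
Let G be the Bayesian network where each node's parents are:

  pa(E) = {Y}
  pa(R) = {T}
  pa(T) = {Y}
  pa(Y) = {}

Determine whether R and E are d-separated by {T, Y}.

Yes — R and E are d-separated given {T, Y}.

Only one path connects R and E:
Path 1: R ← T ← Y → E
  T is a chain here and T is conditioned on, so the path is blocked at T.
Since every path is blocked, d-separation holds.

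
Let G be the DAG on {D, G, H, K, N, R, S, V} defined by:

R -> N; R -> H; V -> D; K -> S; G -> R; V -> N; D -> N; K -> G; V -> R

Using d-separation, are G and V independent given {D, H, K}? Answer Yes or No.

3 paths connect G and V; each must be blocked for d-separation to hold:
Path 1: G → R ← V
  R is a collider and its descendant H is conditioned on, which opens it — no node blocks this path, so it is active.
Path 2: G → R → N ← D ← V
  N is a collider here and neither N nor any of its descendants is conditioned on, so the collider stays closed — the path is blocked at N.
Path 3: G → R → N ← V
  N is a collider here and neither N nor any of its descendants is conditioned on, so the collider stays closed — the path is blocked at N.
Since the path G → R ← V is active, G and V are not d-separated given {D, H, K}.

No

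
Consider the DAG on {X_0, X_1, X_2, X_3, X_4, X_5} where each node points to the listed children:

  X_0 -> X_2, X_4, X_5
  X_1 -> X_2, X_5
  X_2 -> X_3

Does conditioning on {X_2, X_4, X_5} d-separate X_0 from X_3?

Yes — X_0 and X_3 are d-separated given {X_2, X_4, X_5}.

2 paths connect X_0 and X_3; each must be blocked for d-separation to hold:
Path 1: X_0 → X_5 ← X_1 → X_2 → X_3
  X_2 is a chain here and X_2 is conditioned on, so the path is blocked at X_2.
Path 2: X_0 → X_2 → X_3
  X_2 is a chain here and X_2 is conditioned on, so the path is blocked at X_2.
Since every path is blocked, d-separation holds.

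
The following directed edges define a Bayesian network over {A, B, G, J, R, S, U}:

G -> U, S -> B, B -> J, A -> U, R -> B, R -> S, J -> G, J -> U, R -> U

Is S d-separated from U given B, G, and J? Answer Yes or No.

Enumerating the 6 paths from S to U and testing each for blocking by {B, G, J}:
  1. S ← R → B → J → U — R:fork[open]; B:chain[blocks]; J:chain[blocks] ⇒ blocked
  2. S ← R → B → J → G → U — R:fork[open]; B:chain[blocks]; J:chain[blocks]; G:chain[blocks] ⇒ blocked
  3. S ← R → U — R:fork[open] ⇒ active
  4. S → B → J → U — B:chain[blocks]; J:chain[blocks] ⇒ blocked
  5. S → B → J → G → U — B:chain[blocks]; J:chain[blocks]; G:chain[blocks] ⇒ blocked
  6. S → B ← R → U — B:collider[open]; R:fork[open] ⇒ active
At least one path is unblocked, so d-separation fails.

No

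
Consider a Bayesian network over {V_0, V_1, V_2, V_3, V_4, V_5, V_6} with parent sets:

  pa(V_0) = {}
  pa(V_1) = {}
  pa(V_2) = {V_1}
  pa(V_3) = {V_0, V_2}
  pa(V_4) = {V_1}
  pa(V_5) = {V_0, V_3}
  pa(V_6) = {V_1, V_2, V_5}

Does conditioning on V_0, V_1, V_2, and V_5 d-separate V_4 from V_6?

There are 4 undirected paths between V_4 and V_6; checking each against the conditioning set {V_0, V_1, V_2, V_5}:
Path 1: V_4 ← V_1 → V_2 → V_6
  V_1 is a fork here and V_1 is conditioned on, so the path is blocked at V_1.
Path 2: V_4 ← V_1 → V_2 → V_3 → V_5 → V_6
  V_1 is a fork here and V_1 is conditioned on, so the path is blocked at V_1.
Path 3: V_4 ← V_1 → V_2 → V_3 ← V_0 → V_5 → V_6
  V_1 is a fork here and V_1 is conditioned on, so the path is blocked at V_1.
Path 4: V_4 ← V_1 → V_6
  V_1 is a fork here and V_1 is conditioned on, so the path is blocked at V_1.
Since every path is blocked, d-separation holds.

Yes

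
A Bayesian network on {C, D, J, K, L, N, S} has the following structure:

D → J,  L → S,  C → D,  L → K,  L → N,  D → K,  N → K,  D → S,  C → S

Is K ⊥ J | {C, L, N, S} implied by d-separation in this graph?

5 paths connect K and J; each must be blocked for d-separation to hold:
  1. K ← N ← L → S ← D → J — N:chain[blocks]; L:fork[blocks]; S:collider[open]; D:fork[open] ⇒ blocked
  2. K ← N ← L → S ← C → D → J — N:chain[blocks]; L:fork[blocks]; S:collider[open]; C:fork[blocks]; D:chain[open] ⇒ blocked
  3. K ← L → S ← D → J — L:fork[blocks]; S:collider[open]; D:fork[open] ⇒ blocked
  4. K ← L → S ← C → D → J — L:fork[blocks]; S:collider[open]; C:fork[blocks]; D:chain[open] ⇒ blocked
  5. K ← D → J — D:fork[open] ⇒ active
At least one path is unblocked, so d-separation fails.

No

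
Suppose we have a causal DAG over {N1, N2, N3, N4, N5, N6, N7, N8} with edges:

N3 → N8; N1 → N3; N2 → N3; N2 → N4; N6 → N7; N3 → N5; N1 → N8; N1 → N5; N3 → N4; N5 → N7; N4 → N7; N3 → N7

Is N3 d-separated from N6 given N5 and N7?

6 paths connect N3 and N6; each must be blocked for d-separation to hold:
Path 1: N3 ← N2 → N4 → N7 ← N6
  N2 is a fork and N2 is not conditioned on; N4 is a chain and N4 is not conditioned on; N7 is a collider and N7 is conditioned on, which opens it — no node blocks this path, so it is active.
Path 2: N3 → N8 ← N1 → N5 → N7 ← N6
  N8 is a collider here and neither N8 nor any of its descendants is conditioned on, so the collider stays closed — the path is blocked at N8.
Path 3: N3 → N5 → N7 ← N6
  N5 is a chain here and N5 is conditioned on, so the path is blocked at N5.
Path 4: N3 → N7 ← N6
  N7 is a collider and N7 is conditioned on, which opens it — no node blocks this path, so it is active.
Path 5: N3 ← N1 → N5 → N7 ← N6
  N5 is a chain here and N5 is conditioned on, so the path is blocked at N5.
Path 6: N3 → N4 → N7 ← N6
  N4 is a chain and N4 is not conditioned on; N7 is a collider and N7 is conditioned on, which opens it — no node blocks this path, so it is active.
At least one path is unblocked, so d-separation fails.

No — N3 and N6 are not d-separated given {N5, N7}.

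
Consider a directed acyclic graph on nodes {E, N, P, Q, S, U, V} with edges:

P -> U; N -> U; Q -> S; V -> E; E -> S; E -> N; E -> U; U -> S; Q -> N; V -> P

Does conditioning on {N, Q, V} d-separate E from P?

6 paths connect E and P; each must be blocked for d-separation to hold:
Path 1: E → N → U ← P
  N is a chain here and N is conditioned on, so the path is blocked at N.
Path 2: E → N ← Q → S ← U ← P
  Q is a fork here and Q is conditioned on, so the path is blocked at Q.
Path 3: E → U ← P
  U is a collider here and neither U nor any of its descendants is conditioned on, so the collider stays closed — the path is blocked at U.
Path 4: E ← V → P
  V is a fork here and V is conditioned on, so the path is blocked at V.
Path 5: E → S ← U ← P
  S is a collider here and neither S nor any of its descendants is conditioned on, so the collider stays closed — the path is blocked at S.
Path 6: E → S ← Q → N → U ← P
  S is a collider here and neither S nor any of its descendants is conditioned on, so the collider stays closed — the path is blocked at S.
All paths are blocked; E ⊥ P | {N, Q, V} holds.

Yes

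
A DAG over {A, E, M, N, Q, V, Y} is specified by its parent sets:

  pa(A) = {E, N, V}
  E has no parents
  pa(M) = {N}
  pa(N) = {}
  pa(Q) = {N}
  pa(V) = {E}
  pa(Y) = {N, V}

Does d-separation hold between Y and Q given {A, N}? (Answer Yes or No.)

Yes — Y and Q are d-separated given {A, N}.

We examine all 3 paths between Y and Q:
Path 1: Y ← N → Q
  N is a fork here and N is conditioned on, so the path is blocked at N.
Path 2: Y ← V → A ← N → Q
  N is a fork here and N is conditioned on, so the path is blocked at N.
Path 3: Y ← V ← E → A ← N → Q
  N is a fork here and N is conditioned on, so the path is blocked at N.
All paths are blocked; Y ⊥ Q | {A, N} holds.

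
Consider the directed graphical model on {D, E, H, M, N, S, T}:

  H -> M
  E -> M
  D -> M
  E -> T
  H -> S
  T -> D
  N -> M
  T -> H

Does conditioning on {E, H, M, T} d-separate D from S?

Yes — D and S are d-separated given {E, H, M, T}.

Enumerating the 4 paths from D to S and testing each for blocking by {E, H, M, T}:
Path 1: D ← T ← E → M ← H → S
  T is a chain here and T is conditioned on, so the path is blocked at T.
Path 2: D ← T → H → S
  T is a fork here and T is conditioned on, so the path is blocked at T.
Path 3: D → M ← E → T → H → S
  E is a fork here and E is conditioned on, so the path is blocked at E.
Path 4: D → M ← H → S
  H is a fork here and H is conditioned on, so the path is blocked at H.
Every path is blocked, so D and S are d-separated given {E, H, M, T}.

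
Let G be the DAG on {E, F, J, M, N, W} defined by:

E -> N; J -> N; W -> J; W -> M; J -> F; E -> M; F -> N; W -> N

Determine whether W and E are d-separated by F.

We examine all 4 paths between W and E:
Path 1: W → J → F → N ← E
  F is a chain here and F is conditioned on, so the path is blocked at F.
Path 2: W → J → N ← E
  N is a collider here and neither N nor any of its descendants is conditioned on, so the collider stays closed — the path is blocked at N.
Path 3: W → N ← E
  N is a collider here and neither N nor any of its descendants is conditioned on, so the collider stays closed — the path is blocked at N.
Path 4: W → M ← E
  M is a collider here and neither M nor any of its descendants is conditioned on, so the collider stays closed — the path is blocked at M.
Every path is blocked, so W and E are d-separated given {F}.

Yes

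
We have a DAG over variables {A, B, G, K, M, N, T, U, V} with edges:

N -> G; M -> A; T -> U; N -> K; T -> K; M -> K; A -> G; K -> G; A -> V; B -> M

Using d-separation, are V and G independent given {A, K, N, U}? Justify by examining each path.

There are 3 undirected paths between V and G; checking each against the conditioning set {A, K, N, U}:
Path 1: V ← A ← M → K ← N → G
  A is a chain here and A is conditioned on, so the path is blocked at A.
Path 2: V ← A ← M → K → G
  A is a chain here and A is conditioned on, so the path is blocked at A.
Path 3: V ← A → G
  A is a fork here and A is conditioned on, so the path is blocked at A.
Every path is blocked, so V and G are d-separated given {A, K, N, U}.

Yes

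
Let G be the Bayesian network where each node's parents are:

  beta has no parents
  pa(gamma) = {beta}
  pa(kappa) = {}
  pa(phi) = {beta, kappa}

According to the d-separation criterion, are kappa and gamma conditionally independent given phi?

No

There is one path between kappa and gamma:
  1. kappa → phi ← beta → gamma — phi:collider[open]; beta:fork[open] ⇒ active
Since the path kappa → phi ← beta → gamma is active, kappa and gamma are not d-separated given {phi}.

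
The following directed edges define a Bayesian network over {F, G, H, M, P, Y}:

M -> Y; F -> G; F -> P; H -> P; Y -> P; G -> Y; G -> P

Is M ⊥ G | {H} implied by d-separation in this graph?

There are 3 undirected paths between M and G; checking each against the conditioning set {H}:
  1. M → Y → P ← G — Y:chain[open]; P:collider[blocks] ⇒ blocked
  2. M → Y → P ← F → G — Y:chain[open]; P:collider[blocks]; F:fork[open] ⇒ blocked
  3. M → Y ← G — Y:collider[blocks] ⇒ blocked
All paths are blocked; M ⊥ G | {H} holds.

Yes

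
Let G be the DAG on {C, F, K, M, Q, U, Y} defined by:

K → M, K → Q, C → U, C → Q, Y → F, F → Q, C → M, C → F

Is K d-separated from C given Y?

Yes

Enumerating the 3 paths from K to C and testing each for blocking by {Y}:
  1. K → Q ← F ← C — Q:collider[blocks]; F:chain[open] ⇒ blocked
  2. K → Q ← C — Q:collider[blocks] ⇒ blocked
  3. K → M ← C — M:collider[blocks] ⇒ blocked
All paths are blocked; K ⊥ C | {Y} holds.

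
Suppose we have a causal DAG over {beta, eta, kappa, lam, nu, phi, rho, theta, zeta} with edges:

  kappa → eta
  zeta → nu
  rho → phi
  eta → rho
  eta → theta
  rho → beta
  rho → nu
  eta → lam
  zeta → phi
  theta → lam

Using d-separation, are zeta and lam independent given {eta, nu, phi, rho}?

There are 4 undirected paths between zeta and lam; checking each against the conditioning set {eta, nu, phi, rho}:
Path 1: zeta → phi ← rho ← eta → lam
  rho is a chain here and rho is conditioned on, so the path is blocked at rho.
Path 2: zeta → phi ← rho ← eta → theta → lam
  rho is a chain here and rho is conditioned on, so the path is blocked at rho.
Path 3: zeta → nu ← rho ← eta → lam
  rho is a chain here and rho is conditioned on, so the path is blocked at rho.
Path 4: zeta → nu ← rho ← eta → theta → lam
  rho is a chain here and rho is conditioned on, so the path is blocked at rho.
All paths are blocked; zeta ⊥ lam | {eta, nu, phi, rho} holds.

Yes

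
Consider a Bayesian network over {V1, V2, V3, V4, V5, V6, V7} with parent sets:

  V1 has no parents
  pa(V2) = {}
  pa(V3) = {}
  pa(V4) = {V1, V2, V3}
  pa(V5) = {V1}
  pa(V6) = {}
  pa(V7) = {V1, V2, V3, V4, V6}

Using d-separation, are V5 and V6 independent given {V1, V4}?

Yes

There are 4 undirected paths between V5 and V6; checking each against the conditioning set {V1, V4}:
Path 1: V5 ← V1 → V4 ← V3 → V7 ← V6
  V1 is a fork here and V1 is conditioned on, so the path is blocked at V1.
Path 2: V5 ← V1 → V4 ← V2 → V7 ← V6
  V1 is a fork here and V1 is conditioned on, so the path is blocked at V1.
Path 3: V5 ← V1 → V4 → V7 ← V6
  V1 is a fork here and V1 is conditioned on, so the path is blocked at V1.
Path 4: V5 ← V1 → V7 ← V6
  V1 is a fork here and V1 is conditioned on, so the path is blocked at V1.
All paths are blocked; V5 ⊥ V6 | {V1, V4} holds.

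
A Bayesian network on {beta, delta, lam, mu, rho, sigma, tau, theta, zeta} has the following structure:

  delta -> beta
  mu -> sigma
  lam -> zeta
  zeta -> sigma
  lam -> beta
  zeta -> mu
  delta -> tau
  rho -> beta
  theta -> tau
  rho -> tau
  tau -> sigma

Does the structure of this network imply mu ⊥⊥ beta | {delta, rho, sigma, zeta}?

There are 6 undirected paths between mu and beta; checking each against the conditioning set {delta, rho, sigma, zeta}:
  1. mu ← zeta ← lam → beta — zeta:chain[blocks]; lam:fork[open] ⇒ blocked
  2. mu ← zeta → sigma ← tau ← delta → beta — zeta:fork[blocks]; sigma:collider[open]; tau:chain[open]; delta:fork[blocks] ⇒ blocked
  3. mu ← zeta → sigma ← tau ← rho → beta — zeta:fork[blocks]; sigma:collider[open]; tau:chain[open]; rho:fork[blocks] ⇒ blocked
  4. mu → sigma ← zeta ← lam → beta — sigma:collider[open]; zeta:chain[blocks]; lam:fork[open] ⇒ blocked
  5. mu → sigma ← tau ← delta → beta — sigma:collider[open]; tau:chain[open]; delta:fork[blocks] ⇒ blocked
  6. mu → sigma ← tau ← rho → beta — sigma:collider[open]; tau:chain[open]; rho:fork[blocks] ⇒ blocked
All paths are blocked; mu ⊥ beta | {delta, rho, sigma, zeta} holds.

Yes — mu and beta are d-separated given {delta, rho, sigma, zeta}.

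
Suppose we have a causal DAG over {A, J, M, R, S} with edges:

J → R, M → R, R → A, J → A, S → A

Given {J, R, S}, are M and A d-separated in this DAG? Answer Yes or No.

Yes — M and A are d-separated given {J, R, S}.

Enumerating the 2 paths from M to A and testing each for blocking by {J, R, S}:
  1. M → R ← J → A — R:collider[open]; J:fork[blocks] ⇒ blocked
  2. M → R → A — R:chain[blocks] ⇒ blocked
Since every path is blocked, d-separation holds.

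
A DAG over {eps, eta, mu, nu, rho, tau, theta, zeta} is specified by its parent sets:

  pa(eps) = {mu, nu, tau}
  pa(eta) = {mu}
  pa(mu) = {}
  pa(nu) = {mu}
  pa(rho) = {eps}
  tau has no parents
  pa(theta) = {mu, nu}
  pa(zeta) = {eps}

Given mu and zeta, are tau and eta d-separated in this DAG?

3 paths connect tau and eta; each must be blocked for d-separation to hold:
Path 1: tau → eps ← nu ← mu → eta
  mu is a fork here and mu is conditioned on, so the path is blocked at mu.
Path 2: tau → eps ← nu → theta ← mu → eta
  theta is a collider here and neither theta nor any of its descendants is conditioned on, so the collider stays closed — the path is blocked at theta.
Path 3: tau → eps ← mu → eta
  mu is a fork here and mu is conditioned on, so the path is blocked at mu.
All paths are blocked; tau ⊥ eta | {mu, zeta} holds.

Yes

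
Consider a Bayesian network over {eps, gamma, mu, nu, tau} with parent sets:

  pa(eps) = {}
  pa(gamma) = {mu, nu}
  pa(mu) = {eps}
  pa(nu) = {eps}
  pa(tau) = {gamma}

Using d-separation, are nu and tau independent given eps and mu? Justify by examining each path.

No

There are 2 undirected paths between nu and tau; checking each against the conditioning set {eps, mu}:
Path 1: nu ← eps → mu → gamma → tau
  eps is a fork here and eps is conditioned on, so the path is blocked at eps.
Path 2: nu → gamma → tau
  gamma is a chain and gamma is not conditioned on — no node blocks this path, so it is active.
Since the path nu → gamma → tau is active, nu and tau are not d-separated given {eps, mu}.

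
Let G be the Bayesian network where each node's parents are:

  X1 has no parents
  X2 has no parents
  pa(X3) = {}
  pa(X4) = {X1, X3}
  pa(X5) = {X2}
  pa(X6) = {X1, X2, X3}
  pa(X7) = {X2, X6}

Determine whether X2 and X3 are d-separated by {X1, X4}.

There are 4 undirected paths between X2 and X3; checking each against the conditioning set {X1, X4}:
Path 1: X2 → X6 ← X1 → X4 ← X3
  X6 is a collider here and neither X6 nor any of its descendants is conditioned on, so the collider stays closed — the path is blocked at X6.
Path 2: X2 → X6 ← X3
  X6 is a collider here and neither X6 nor any of its descendants is conditioned on, so the collider stays closed — the path is blocked at X6.
Path 3: X2 → X7 ← X6 ← X1 → X4 ← X3
  X7 is a collider here and neither X7 nor any of its descendants is conditioned on, so the collider stays closed — the path is blocked at X7.
Path 4: X2 → X7 ← X6 ← X3
  X7 is a collider here and neither X7 nor any of its descendants is conditioned on, so the collider stays closed — the path is blocked at X7.
All paths are blocked; X2 ⊥ X3 | {X1, X4} holds.

Yes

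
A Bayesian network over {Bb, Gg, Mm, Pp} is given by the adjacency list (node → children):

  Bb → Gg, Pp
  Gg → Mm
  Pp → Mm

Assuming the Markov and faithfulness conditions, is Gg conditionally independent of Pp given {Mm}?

Enumerating the 2 paths from Gg to Pp and testing each for blocking by {Mm}:
Path 1: Gg → Mm ← Pp
  Mm is a collider and Mm is conditioned on, which opens it — no node blocks this path, so it is active.
Path 2: Gg ← Bb → Pp
  Bb is a fork and Bb is not conditioned on — no node blocks this path, so it is active.
Since the path Gg → Mm ← Pp is active, Gg and Pp are not d-separated given {Mm}.

No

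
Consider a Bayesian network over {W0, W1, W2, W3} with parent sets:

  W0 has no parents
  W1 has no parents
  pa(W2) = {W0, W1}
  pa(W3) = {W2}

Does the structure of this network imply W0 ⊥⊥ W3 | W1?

Only one path connects W0 and W3:
Path 1: W0 → W2 → W3
  W2 is a chain and W2 is not conditioned on — no node blocks this path, so it is active.
Since the path W0 → W2 → W3 is active, W0 and W3 are not d-separated given {W1}.

No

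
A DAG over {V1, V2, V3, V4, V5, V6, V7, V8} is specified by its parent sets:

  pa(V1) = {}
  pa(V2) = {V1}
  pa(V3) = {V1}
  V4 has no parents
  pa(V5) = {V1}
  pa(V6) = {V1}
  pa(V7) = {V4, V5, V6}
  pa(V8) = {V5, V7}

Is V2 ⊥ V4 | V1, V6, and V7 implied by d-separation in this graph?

Yes

We examine all 3 paths between V2 and V4:
Path 1: V2 ← V1 → V6 → V7 ← V4
  V1 is a fork here and V1 is conditioned on, so the path is blocked at V1.
Path 2: V2 ← V1 → V5 → V8 ← V7 ← V4
  V1 is a fork here and V1 is conditioned on, so the path is blocked at V1.
Path 3: V2 ← V1 → V5 → V7 ← V4
  V1 is a fork here and V1 is conditioned on, so the path is blocked at V1.
Since every path is blocked, d-separation holds.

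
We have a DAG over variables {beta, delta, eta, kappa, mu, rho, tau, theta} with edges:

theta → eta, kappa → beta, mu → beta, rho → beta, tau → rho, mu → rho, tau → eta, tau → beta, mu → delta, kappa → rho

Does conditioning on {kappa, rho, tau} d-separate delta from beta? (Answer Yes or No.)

No

There are 4 undirected paths between delta and beta; checking each against the conditioning set {kappa, rho, tau}:
Path 1: delta ← mu → rho ← tau → beta
  tau is a fork here and tau is conditioned on, so the path is blocked at tau.
Path 2: delta ← mu → rho ← kappa → beta
  kappa is a fork here and kappa is conditioned on, so the path is blocked at kappa.
Path 3: delta ← mu → rho → beta
  rho is a chain here and rho is conditioned on, so the path is blocked at rho.
Path 4: delta ← mu → beta
  mu is a fork and mu is not conditioned on — no node blocks this path, so it is active.
At least one path is unblocked, so d-separation fails.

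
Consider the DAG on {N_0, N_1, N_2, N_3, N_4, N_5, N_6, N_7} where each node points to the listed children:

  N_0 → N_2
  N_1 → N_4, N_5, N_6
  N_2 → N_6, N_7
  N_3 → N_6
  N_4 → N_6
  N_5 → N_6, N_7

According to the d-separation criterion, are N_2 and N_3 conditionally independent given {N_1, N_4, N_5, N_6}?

We examine all 4 paths between N_2 and N_3:
Path 1: N_2 → N_7 ← N_5 ← N_1 → N_4 → N_6 ← N_3
  N_7 is a collider here and neither N_7 nor any of its descendants is conditioned on, so the collider stays closed — the path is blocked at N_7.
Path 2: N_2 → N_7 ← N_5 ← N_1 → N_6 ← N_3
  N_7 is a collider here and neither N_7 nor any of its descendants is conditioned on, so the collider stays closed — the path is blocked at N_7.
Path 3: N_2 → N_7 ← N_5 → N_6 ← N_3
  N_7 is a collider here and neither N_7 nor any of its descendants is conditioned on, so the collider stays closed — the path is blocked at N_7.
Path 4: N_2 → N_6 ← N_3
  N_6 is a collider and N_6 is conditioned on, which opens it — no node blocks this path, so it is active.
Since the path N_2 → N_6 ← N_3 is active, N_2 and N_3 are not d-separated given {N_1, N_4, N_5, N_6}.

No — N_2 and N_3 are not d-separated given {N_1, N_4, N_5, N_6}.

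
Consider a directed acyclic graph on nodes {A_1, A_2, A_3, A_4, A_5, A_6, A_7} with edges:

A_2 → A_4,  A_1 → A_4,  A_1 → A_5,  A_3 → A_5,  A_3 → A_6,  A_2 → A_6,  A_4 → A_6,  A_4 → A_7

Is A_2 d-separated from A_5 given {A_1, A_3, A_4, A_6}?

We examine all 4 paths between A_2 and A_5:
  1. A_2 → A_4 → A_6 ← A_3 → A_5 — A_4:chain[blocks]; A_6:collider[open]; A_3:fork[blocks] ⇒ blocked
  2. A_2 → A_4 ← A_1 → A_5 — A_4:collider[open]; A_1:fork[blocks] ⇒ blocked
  3. A_2 → A_6 ← A_3 → A_5 — A_6:collider[open]; A_3:fork[blocks] ⇒ blocked
  4. A_2 → A_6 ← A_4 ← A_1 → A_5 — A_6:collider[open]; A_4:chain[blocks]; A_1:fork[blocks] ⇒ blocked
Since every path is blocked, d-separation holds.

Yes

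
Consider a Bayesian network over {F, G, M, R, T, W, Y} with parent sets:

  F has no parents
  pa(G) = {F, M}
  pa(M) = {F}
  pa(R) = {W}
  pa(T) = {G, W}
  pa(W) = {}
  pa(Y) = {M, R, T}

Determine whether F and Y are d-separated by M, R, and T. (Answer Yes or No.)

There are 6 undirected paths between F and Y; checking each against the conditioning set {M, R, T}:
  1. F → G → T → Y — G:chain[open]; T:chain[blocks] ⇒ blocked
  2. F → G → T ← W → R → Y — G:chain[open]; T:collider[open]; W:fork[open]; R:chain[blocks] ⇒ blocked
  3. F → G ← M → Y — G:collider[open]; M:fork[blocks] ⇒ blocked
  4. F → M → G → T → Y — M:chain[blocks]; G:chain[open]; T:chain[blocks] ⇒ blocked
  5. F → M → G → T ← W → R → Y — M:chain[blocks]; G:chain[open]; T:collider[open]; W:fork[open]; R:chain[blocks] ⇒ blocked
  6. F → M → Y — M:chain[blocks] ⇒ blocked
Since every path is blocked, d-separation holds.

Yes — F and Y are d-separated given {M, R, T}.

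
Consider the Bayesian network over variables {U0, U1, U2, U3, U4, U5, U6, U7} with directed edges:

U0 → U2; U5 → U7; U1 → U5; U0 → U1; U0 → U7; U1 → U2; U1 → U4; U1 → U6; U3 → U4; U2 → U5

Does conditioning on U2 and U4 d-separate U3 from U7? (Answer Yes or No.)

No

Enumerating the 6 paths from U3 to U7 and testing each for blocking by {U2, U4}:
Path 1: U3 → U4 ← U1 → U5 ← U2 ← U0 → U7
  U5 is a collider here and neither U5 nor any of its descendants is conditioned on, so the collider stays closed — the path is blocked at U5.
Path 2: U3 → U4 ← U1 → U5 → U7
  U4 is a collider and U4 is conditioned on, which opens it; U1 is a fork and U1 is not conditioned on; U5 is a chain and U5 is not conditioned on — no node blocks this path, so it is active.
Path 3: U3 → U4 ← U1 → U2 → U5 → U7
  U2 is a chain here and U2 is conditioned on, so the path is blocked at U2.
Path 4: U3 → U4 ← U1 → U2 ← U0 → U7
  U4 is a collider and U4 is conditioned on, which opens it; U1 is a fork and U1 is not conditioned on; U2 is a collider and U2 is conditioned on, which opens it; U0 is a fork and U0 is not conditioned on — no node blocks this path, so it is active.
Path 5: U3 → U4 ← U1 ← U0 → U2 → U5 → U7
  U2 is a chain here and U2 is conditioned on, so the path is blocked at U2.
Path 6: U3 → U4 ← U1 ← U0 → U7
  U4 is a collider and U4 is conditioned on, which opens it; U1 is a chain and U1 is not conditioned on; U0 is a fork and U0 is not conditioned on — no node blocks this path, so it is active.
Because an active path exists, U3 and U7 are not d-separated.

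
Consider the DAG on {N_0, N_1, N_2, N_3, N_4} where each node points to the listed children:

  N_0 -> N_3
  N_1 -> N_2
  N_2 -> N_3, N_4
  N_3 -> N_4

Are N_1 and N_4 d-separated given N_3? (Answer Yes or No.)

No — N_1 and N_4 are not d-separated given {N_3}.

Enumerating the 2 paths from N_1 to N_4 and testing each for blocking by {N_3}:
Path 1: N_1 → N_2 → N_4
  N_2 is a chain and N_2 is not conditioned on — no node blocks this path, so it is active.
Path 2: N_1 → N_2 → N_3 → N_4
  N_3 is a chain here and N_3 is conditioned on, so the path is blocked at N_3.
Because an active path exists, N_1 and N_4 are not d-separated.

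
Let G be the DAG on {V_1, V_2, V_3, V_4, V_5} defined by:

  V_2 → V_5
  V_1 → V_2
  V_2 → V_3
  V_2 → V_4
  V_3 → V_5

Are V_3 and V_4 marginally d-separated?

No

We examine all 2 paths between V_3 and V_4:
Path 1: V_3 → V_5 ← V_2 → V_4
  V_5 is a collider here and neither V_5 nor any of its descendants is conditioned on, so the collider stays closed — the path is blocked at V_5.
Path 2: V_3 ← V_2 → V_4
  V_2 is a fork and V_2 is not conditioned on — no node blocks this path, so it is active.
Since the path V_3 ← V_2 → V_4 is active, V_3 and V_4 are not d-separated given ∅.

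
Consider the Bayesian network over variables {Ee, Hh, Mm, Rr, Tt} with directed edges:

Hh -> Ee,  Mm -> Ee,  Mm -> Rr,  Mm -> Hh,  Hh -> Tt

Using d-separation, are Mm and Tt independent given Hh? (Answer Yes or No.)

Yes

Enumerating the 2 paths from Mm to Tt and testing each for blocking by {Hh}:
  1. Mm → Ee ← Hh → Tt — Ee:collider[blocks]; Hh:fork[blocks] ⇒ blocked
  2. Mm → Hh → Tt — Hh:chain[blocks] ⇒ blocked
Every path is blocked, so Mm and Tt are d-separated given {Hh}.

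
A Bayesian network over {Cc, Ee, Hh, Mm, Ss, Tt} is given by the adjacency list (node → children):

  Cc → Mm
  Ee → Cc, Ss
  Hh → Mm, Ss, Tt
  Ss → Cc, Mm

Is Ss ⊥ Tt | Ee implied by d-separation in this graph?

No — Ss and Tt are not d-separated given {Ee}.

There are 4 undirected paths between Ss and Tt; checking each against the conditioning set {Ee}:
  1. Ss ← Hh → Tt — Hh:fork[open] ⇒ active
  2. Ss → Cc → Mm ← Hh → Tt — Cc:chain[open]; Mm:collider[blocks]; Hh:fork[open] ⇒ blocked
  3. Ss → Mm ← Hh → Tt — Mm:collider[blocks]; Hh:fork[open] ⇒ blocked
  4. Ss ← Ee → Cc → Mm ← Hh → Tt — Ee:fork[blocks]; Cc:chain[open]; Mm:collider[blocks]; Hh:fork[open] ⇒ blocked
At least one path is unblocked, so d-separation fails.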